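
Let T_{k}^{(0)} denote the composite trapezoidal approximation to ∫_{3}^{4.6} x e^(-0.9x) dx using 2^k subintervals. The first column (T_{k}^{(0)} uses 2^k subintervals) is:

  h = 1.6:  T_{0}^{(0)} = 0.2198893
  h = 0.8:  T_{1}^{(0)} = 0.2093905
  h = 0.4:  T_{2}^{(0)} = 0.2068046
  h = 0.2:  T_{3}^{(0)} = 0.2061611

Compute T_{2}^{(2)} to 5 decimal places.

T_{1}^{(1)} = 0.2093905 + (0.2093905 − 0.2198893)/3 = 0.2058909
T_{2}^{(1)} = 0.2068046 + (0.2068046 − 0.2093905)/3 = 0.2059426
T_{2}^{(2)} = (16·0.2059426 − 0.2058909) / 15 = 0.2059460
(Column j=1 coincides with Simpson's rule on the same nodes.)

0.20595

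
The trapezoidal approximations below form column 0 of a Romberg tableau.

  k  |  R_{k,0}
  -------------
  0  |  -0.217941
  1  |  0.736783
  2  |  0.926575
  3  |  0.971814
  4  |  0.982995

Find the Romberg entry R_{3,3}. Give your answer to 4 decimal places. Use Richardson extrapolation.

Richardson extrapolation on the trapezoidal column (denominator 4−1=3):
R_{1,1} = 0.736783 + (0.736783 − (-0.217941))/3 = 1.055024
R_{2,1} = (4·0.926575 − 0.736783) / 3 = 0.989839
R_{3,1} = 0.971814 + (0.971814 − 0.926575)/3 = 0.986894
R_{2,2} = (16·0.989839 − 1.055024) / 15 = 0.985493
R_{3,2} = 0.986894 + (0.986894 − 0.989839)/15 = 0.986698
R_{3,3} = (64·0.986698 − 0.985493) / 63 = 0.986717

0.9867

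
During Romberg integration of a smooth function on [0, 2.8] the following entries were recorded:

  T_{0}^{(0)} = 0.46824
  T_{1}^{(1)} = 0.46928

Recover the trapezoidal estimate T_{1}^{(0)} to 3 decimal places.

From T_{1}^{(1)} = (4·T_{1}^{(0)} − T_{0}^{(0)})/3, solve for T_{1}^{(0)}:
4·T_{1}^{(0)} = 3·0.46928 + 0.46824 = 1.87608
T_{1}^{(0)} = 0.46902

0.469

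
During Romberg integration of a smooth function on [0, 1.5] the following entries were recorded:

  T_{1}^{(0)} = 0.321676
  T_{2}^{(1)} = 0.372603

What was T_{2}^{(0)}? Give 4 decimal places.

0.3599

From T_{2}^{(1)} = (4·T_{2}^{(0)} − T_{1}^{(0)})/3, solve for T_{2}^{(0)}:
4·T_{2}^{(0)} = 3·0.372603 + 0.321676 = 1.439485
T_{2}^{(0)} = 0.359871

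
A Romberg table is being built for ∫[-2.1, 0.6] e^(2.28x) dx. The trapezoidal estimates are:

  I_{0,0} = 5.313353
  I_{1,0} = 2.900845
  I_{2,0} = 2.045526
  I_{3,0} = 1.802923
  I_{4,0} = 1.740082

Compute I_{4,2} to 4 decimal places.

Richardson extrapolation on the trapezoidal column (denominator 4−1=3):
I_{3,1} = 1.802923 + (1.802923 − 2.045526)/3 = 1.722055
I_{4,1} = 1.740082 + (1.740082 − 1.802923)/3 = 1.719135
I_{4,2} = 1.719135 + (1.719135 − 1.722055)/15 = 1.718940

1.7189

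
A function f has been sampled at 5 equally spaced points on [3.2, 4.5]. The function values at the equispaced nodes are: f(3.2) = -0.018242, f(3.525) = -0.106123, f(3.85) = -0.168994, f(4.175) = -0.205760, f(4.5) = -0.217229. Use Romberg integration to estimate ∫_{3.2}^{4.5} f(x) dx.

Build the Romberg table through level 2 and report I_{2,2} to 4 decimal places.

-0.1973

I_{0,0} (trapezoid, 1 panel, h=1.3000): -0.153056
I_{1,0} (trapezoid, 2 panels, h=0.6500): -0.186374
I_{2,0} (trapezoid, 4 panels, h=0.3250): -0.194549
I_{1,1} = -0.186374 + (-0.186374 − (-0.153056))/3 = -0.197480
I_{2,1} = -0.194549 + (-0.194549 − (-0.186374))/3 = -0.197274
I_{2,2} = -0.197274 + (-0.197274 − (-0.197480))/15 = -0.197260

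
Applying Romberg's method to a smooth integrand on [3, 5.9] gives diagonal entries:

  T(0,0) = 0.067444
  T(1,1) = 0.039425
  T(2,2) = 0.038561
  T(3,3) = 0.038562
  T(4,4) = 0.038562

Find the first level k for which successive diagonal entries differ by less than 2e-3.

|T(1,1) − T(0,0)| = 0.028019 ≥ 2e-3
|T(2,2) − T(1,1)| = 0.000864 < 2e-3

k = 2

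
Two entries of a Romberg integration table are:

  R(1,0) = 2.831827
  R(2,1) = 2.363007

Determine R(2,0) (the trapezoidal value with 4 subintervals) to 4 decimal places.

From R(2,1) = (4·R(2,0) − R(1,0))/3, solve for R(2,0):
4·R(2,0) = 3·2.363007 + 2.831827 = 9.920848
R(2,0) = 2.480212

2.4802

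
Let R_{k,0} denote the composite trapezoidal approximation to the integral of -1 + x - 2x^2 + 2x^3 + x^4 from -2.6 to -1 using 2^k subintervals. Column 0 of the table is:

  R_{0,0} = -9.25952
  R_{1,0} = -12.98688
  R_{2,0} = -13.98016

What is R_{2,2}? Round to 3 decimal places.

-14.317

Richardson extrapolation on the trapezoidal column (denominator 4−1=3):
R_{1,1} = (4·(-12.98688) − (-9.25952)) / 3 = -14.22933
R_{2,1} = -13.98016 + (-13.98016 − (-12.98688))/3 = -14.31125
R_{2,2} = -14.31125 + (-14.31125 − (-14.22933))/15 = -14.31671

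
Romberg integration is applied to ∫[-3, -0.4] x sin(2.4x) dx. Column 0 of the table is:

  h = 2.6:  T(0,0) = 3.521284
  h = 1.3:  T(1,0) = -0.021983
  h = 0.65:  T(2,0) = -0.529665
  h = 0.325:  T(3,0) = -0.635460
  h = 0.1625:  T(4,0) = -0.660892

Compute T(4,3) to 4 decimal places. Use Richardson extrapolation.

-0.6693

T(2,1) = -0.529665 + (-0.529665 − (-0.021983))/3 = -0.698892
T(3,1) = (4·(-0.635460) − (-0.529665)) / 3 = -0.670725
T(4,1) = -0.660892 + (-0.660892 − (-0.635460))/3 = -0.669369
T(3,2) = -0.670725 + (-0.670725 − (-0.698892))/15 = -0.668847
T(4,2) = (16·(-0.669369) − (-0.670725)) / 15 = -0.669279
T(4,3) = (64·(-0.669279) − (-0.668847)) / 63 = -0.669286
(Column j=1 coincides with Simpson's rule on the same nodes.)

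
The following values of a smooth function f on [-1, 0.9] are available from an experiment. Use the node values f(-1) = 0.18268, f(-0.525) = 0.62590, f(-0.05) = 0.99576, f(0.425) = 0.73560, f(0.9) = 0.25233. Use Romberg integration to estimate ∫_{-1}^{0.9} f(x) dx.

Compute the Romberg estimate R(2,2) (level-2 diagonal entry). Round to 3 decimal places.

1.236

R(0,0) (trapezoid, 1 panel, h=1.9000): 0.41326
R(1,0) (trapezoid, 2 panels, h=0.9500): 1.15260
R(2,0) (trapezoid, 4 panels, h=0.4750): 1.22301
R(1,1) = 1.15260 + (1.15260 − 0.41326)/3 = 1.39905
R(2,1) = 1.22301 + (1.22301 − 1.15260)/3 = 1.24648
R(2,2) = 1.24648 + (1.24648 − 1.39905)/15 = 1.23631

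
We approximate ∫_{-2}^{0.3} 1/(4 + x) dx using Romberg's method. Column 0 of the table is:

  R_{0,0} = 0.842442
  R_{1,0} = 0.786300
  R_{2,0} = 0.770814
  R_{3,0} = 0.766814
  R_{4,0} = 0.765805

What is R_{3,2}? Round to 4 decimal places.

0.7655

Richardson extrapolation on the trapezoidal column (denominator 4−1=3):
R_{2,1} = (4·0.770814 − 0.786300) / 3 = 0.765652
R_{3,1} = 0.766814 + (0.766814 − 0.770814)/3 = 0.765481
R_{3,2} = 0.765481 + (0.765481 − 0.765652)/15 = 0.765470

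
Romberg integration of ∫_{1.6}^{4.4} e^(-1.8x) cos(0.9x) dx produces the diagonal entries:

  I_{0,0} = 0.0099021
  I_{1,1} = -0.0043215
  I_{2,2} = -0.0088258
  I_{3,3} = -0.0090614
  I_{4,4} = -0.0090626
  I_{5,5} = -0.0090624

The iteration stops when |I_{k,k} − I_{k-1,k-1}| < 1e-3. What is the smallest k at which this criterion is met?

k = 3

|I_{1,1} − I_{0,0}| = 0.0142236 ≥ 1e-3
|I_{2,2} − I_{1,1}| = 0.0045043 ≥ 1e-3
|I_{3,3} − I_{2,2}| = 0.0002356 < 1e-3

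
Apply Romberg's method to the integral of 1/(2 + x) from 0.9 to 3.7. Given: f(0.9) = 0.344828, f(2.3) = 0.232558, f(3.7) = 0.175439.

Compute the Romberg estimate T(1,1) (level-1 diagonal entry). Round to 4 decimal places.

T(0,0) (trapezoid, 1 panel, h=2.8000): 0.728374
T(1,0) (trapezoid, 2 panels, h=1.4000): 0.689768
T(1,1) = 0.689768 + (0.689768 − 0.728374)/3 = 0.676899

0.6769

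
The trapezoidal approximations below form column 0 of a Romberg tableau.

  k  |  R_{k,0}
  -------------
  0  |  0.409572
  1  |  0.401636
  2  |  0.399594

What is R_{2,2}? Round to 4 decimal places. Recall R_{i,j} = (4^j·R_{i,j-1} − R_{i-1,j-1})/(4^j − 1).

Richardson extrapolation on the trapezoidal column (denominator 4−1=3):
R_{1,1} = 0.401636 + (0.401636 − 0.409572)/3 = 0.398991
R_{2,1} = 0.399594 + (0.399594 − 0.401636)/3 = 0.398913
R_{2,2} = (16·0.398913 − 0.398991) / 15 = 0.398908
(Column j=1 coincides with Simpson's rule on the same nodes.)

0.3989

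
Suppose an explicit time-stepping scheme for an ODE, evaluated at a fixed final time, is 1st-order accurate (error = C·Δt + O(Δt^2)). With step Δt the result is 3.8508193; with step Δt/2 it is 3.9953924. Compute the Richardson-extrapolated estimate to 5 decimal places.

4.13997

Extrapolated value = (2·A(Δt/2) − A(Δt)) / (2 − 1)
= (2·3.9953924 − 3.8508193) / 1
= 4.1399655 / 1 = 4.1399655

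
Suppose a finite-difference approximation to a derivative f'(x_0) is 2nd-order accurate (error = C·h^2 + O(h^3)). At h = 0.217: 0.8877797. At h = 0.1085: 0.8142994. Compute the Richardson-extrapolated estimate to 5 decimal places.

Extrapolated value = (4·A(h/2) − A(h)) / (4 − 1)
= (4·0.8142994 − 0.8877797) / 3
= 2.3694179 / 3 = 0.7898060

0.78981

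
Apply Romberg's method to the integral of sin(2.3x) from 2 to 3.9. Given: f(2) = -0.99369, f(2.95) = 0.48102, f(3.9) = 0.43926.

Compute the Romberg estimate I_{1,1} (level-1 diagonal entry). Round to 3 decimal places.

0.434

I_{0,0} (trapezoid, 1 panel, h=1.9000): -0.52671
I_{1,0} (trapezoid, 2 panels, h=0.9500): 0.19361
I_{1,1} = 0.19361 + (0.19361 − (-0.52671))/3 = 0.43372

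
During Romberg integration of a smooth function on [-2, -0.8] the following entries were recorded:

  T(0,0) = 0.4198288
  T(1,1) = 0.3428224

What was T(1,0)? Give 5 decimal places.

From T(1,1) = (4·T(1,0) − T(0,0))/3, solve for T(1,0):
4·T(1,0) = 3·0.3428224 + 0.4198288 = 1.4482960
T(1,0) = 0.3620740

0.36207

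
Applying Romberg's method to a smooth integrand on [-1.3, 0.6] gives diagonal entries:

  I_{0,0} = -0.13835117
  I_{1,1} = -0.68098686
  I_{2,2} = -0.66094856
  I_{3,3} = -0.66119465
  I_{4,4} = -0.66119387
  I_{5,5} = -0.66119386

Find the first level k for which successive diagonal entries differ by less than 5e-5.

k = 4

|I_{1,1} − I_{0,0}| = 0.54263569 ≥ 5e-5
|I_{2,2} − I_{1,1}| = 0.02003830 ≥ 5e-5
|I_{3,3} − I_{2,2}| = 0.00024609 ≥ 5e-5
|I_{4,4} − I_{3,3}| = 0.00000078 < 5e-5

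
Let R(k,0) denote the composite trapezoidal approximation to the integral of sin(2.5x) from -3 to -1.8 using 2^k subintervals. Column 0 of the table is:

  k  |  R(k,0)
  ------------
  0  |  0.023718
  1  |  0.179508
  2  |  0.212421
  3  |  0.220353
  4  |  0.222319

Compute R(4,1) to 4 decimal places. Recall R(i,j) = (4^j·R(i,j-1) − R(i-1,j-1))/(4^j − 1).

0.2230

Richardson extrapolation on the trapezoidal column (denominator 4−1=3):
R(4,1) = 0.222319 + (0.222319 − 0.220353)/3 = 0.222974
(Column j=1 coincides with Simpson's rule on the same nodes.)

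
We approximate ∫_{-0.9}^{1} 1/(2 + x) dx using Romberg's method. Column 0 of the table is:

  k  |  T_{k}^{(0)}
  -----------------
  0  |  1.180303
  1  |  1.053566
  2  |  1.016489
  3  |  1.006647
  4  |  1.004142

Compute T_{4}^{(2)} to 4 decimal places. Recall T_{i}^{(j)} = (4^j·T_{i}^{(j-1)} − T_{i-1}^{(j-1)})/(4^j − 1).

1.0033

Richardson extrapolation on the trapezoidal column (denominator 4−1=3):
T_{3}^{(1)} = 1.006647 + (1.006647 − 1.016489)/3 = 1.003366
T_{4}^{(1)} = (4·1.004142 − 1.006647) / 3 = 1.003307
T_{4}^{(2)} = (16·1.003307 − 1.003366) / 15 = 1.003303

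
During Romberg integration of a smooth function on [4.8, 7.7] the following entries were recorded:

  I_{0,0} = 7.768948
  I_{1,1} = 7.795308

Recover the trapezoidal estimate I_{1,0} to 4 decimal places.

7.7887

From I_{1,1} = (4·I_{1,0} − I_{0,0})/3, solve for I_{1,0}:
4·I_{1,0} = 3·7.795308 + 7.768948 = 31.154872
I_{1,0} = 7.788718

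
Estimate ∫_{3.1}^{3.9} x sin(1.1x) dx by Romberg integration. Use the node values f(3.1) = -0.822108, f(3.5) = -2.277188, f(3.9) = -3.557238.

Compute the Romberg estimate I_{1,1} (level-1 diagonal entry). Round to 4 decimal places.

-1.7984

I_{0,0} (trapezoid, 1 panel, h=0.8000): -1.751738
I_{1,0} (trapezoid, 2 panels, h=0.4000): -1.786744
I_{1,1} = -1.786744 + (-1.786744 − (-1.751738))/3 = -1.798413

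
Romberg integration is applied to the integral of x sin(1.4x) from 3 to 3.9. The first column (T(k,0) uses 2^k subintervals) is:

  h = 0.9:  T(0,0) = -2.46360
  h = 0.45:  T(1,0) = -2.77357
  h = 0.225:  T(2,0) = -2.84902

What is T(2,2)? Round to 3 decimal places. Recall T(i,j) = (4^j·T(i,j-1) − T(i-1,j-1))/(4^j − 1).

Richardson extrapolation on the trapezoidal column (denominator 4−1=3):
T(1,1) = -2.77357 + (-2.77357 − (-2.46360))/3 = -2.87689
T(2,1) = (4·(-2.84902) − (-2.77357)) / 3 = -2.87417
T(2,2) = (16·(-2.87417) − (-2.87689)) / 15 = -2.87399
(Column j=1 coincides with Simpson's rule on the same nodes.)

-2.874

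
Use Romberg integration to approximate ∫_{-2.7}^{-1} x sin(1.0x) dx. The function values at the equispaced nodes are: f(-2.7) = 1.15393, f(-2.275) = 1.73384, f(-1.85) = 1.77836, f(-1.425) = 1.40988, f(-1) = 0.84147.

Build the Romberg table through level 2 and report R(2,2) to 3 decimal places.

R(0,0) (trapezoid, 1 panel, h=1.7000): 1.69609
R(1,0) (trapezoid, 2 panels, h=0.8500): 2.35965
R(2,0) (trapezoid, 4 panels, h=0.4250): 2.51591
R(1,1) = 2.35965 + (2.35965 − 1.69609)/3 = 2.58084
R(2,1) = 2.51591 + (2.51591 − 2.35965)/3 = 2.56800
R(2,2) = 2.56800 + (2.56800 − 2.58084)/15 = 2.56714

2.567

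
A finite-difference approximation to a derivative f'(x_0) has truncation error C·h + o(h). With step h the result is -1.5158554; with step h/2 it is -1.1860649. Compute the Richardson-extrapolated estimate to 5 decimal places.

-0.85627

The leading error scales as h; refining by a factor of 2 reduces it by 2^1 = 2.
Extrapolated value = (2·A(h/2) − A(h)) / (2 − 1)
= (2·(-1.1860649) − (-1.5158554)) / 1
= -0.8562744 / 1 = -0.8562744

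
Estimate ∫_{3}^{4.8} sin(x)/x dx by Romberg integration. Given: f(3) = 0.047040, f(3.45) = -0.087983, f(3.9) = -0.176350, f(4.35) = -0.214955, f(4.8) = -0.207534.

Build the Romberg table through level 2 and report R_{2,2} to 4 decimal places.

-0.2587

R_{0,0} (trapezoid, 1 panel, h=1.8000): -0.144445
R_{1,0} (trapezoid, 2 panels, h=0.9000): -0.230937
R_{2,0} (trapezoid, 4 panels, h=0.4500): -0.251791
R_{1,1} = -0.230937 + (-0.230937 − (-0.144445))/3 = -0.259768
R_{2,1} = -0.251791 + (-0.251791 − (-0.230937))/3 = -0.258742
R_{2,2} = -0.258742 + (-0.258742 − (-0.259768))/15 = -0.258674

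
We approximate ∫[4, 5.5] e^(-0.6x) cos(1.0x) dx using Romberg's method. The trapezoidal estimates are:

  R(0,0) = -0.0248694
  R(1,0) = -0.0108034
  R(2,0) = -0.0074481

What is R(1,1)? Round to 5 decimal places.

R(1,1) = -0.0108034 + (-0.0108034 − (-0.0248694))/3 = -0.0061147

-0.00611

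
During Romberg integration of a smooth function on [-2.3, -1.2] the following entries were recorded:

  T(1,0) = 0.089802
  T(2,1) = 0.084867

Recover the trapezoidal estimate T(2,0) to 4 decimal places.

0.0861

From T(2,1) = (4·T(2,0) − T(1,0))/3, solve for T(2,0):
4·T(2,0) = 3·0.084867 + 0.089802 = 0.344403
T(2,0) = 0.086101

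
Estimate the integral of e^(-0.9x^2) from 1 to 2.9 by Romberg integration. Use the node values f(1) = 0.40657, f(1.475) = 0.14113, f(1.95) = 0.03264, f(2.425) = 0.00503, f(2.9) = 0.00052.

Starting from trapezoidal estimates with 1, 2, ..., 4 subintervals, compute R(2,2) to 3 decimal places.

R(0,0) (trapezoid, 1 panel, h=1.9000): 0.38674
R(1,0) (trapezoid, 2 panels, h=0.9500): 0.22438
R(2,0) (trapezoid, 4 panels, h=0.4750): 0.18161
R(1,1) = 0.22438 + (0.22438 − 0.38674)/3 = 0.17026
R(2,1) = 0.18161 + (0.18161 − 0.22438)/3 = 0.16735
R(2,2) = 0.16735 + (0.16735 − 0.17026)/15 = 0.16716

0.167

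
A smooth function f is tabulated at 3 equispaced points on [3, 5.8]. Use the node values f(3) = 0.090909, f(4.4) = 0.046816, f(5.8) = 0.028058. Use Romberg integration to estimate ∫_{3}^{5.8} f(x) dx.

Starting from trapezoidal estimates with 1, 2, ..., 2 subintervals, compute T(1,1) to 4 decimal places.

T(0,0) (trapezoid, 1 panel, h=2.8000): 0.166554
T(1,0) (trapezoid, 2 panels, h=1.4000): 0.148819
T(1,1) = 0.148819 + (0.148819 − 0.166554)/3 = 0.142907

0.1429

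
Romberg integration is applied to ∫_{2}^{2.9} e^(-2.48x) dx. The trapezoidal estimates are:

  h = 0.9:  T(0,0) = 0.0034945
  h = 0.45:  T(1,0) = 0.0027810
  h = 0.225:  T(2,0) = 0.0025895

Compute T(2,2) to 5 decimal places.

0.00252

T(1,1) = (4·0.0027810 − 0.0034945) / 3 = 0.0025432
T(2,1) = (4·0.0025895 − 0.0027810) / 3 = 0.0025257
T(2,2) = (16·0.0025257 − 0.0025432) / 15 = 0.0025245
(Column j=1 coincides with Simpson's rule on the same nodes.)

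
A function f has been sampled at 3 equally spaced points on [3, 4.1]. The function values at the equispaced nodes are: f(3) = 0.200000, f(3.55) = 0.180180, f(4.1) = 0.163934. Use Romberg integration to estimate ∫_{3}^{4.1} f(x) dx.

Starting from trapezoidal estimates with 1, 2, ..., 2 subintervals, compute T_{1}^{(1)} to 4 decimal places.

T_{0}^{(0)} (trapezoid, 1 panel, h=1.1000): 0.200164
T_{1}^{(0)} (trapezoid, 2 panels, h=0.5500): 0.199181
T_{1}^{(1)} = 0.199181 + (0.199181 − 0.200164)/3 = 0.198853

0.1989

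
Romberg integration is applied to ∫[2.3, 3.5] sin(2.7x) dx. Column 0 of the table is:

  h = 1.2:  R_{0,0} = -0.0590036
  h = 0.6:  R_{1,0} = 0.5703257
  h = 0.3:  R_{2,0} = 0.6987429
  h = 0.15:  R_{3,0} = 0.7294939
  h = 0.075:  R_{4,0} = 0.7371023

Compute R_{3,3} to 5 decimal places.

Richardson extrapolation on the trapezoidal column (denominator 4−1=3):
R_{1,1} = 0.5703257 + (0.5703257 − (-0.0590036))/3 = 0.7801021
R_{2,1} = 0.6987429 + (0.6987429 − 0.5703257)/3 = 0.7415486
R_{3,1} = (4·0.7294939 − 0.6987429) / 3 = 0.7397442
R_{2,2} = (16·0.7415486 − 0.7801021) / 15 = 0.7389784
R_{3,2} = (16·0.7397442 − 0.7415486) / 15 = 0.7396239
R_{3,3} = (64·0.7396239 − 0.7389784) / 63 = 0.7396341

0.73963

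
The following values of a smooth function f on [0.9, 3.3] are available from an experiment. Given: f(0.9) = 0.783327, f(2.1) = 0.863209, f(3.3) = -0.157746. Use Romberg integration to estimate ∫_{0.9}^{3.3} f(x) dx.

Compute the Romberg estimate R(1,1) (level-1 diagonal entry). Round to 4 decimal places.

R(0,0) (trapezoid, 1 panel, h=2.4000): 0.750697
R(1,0) (trapezoid, 2 panels, h=1.2000): 1.411199
R(1,1) = 1.411199 + (1.411199 − 0.750697)/3 = 1.631366

1.6314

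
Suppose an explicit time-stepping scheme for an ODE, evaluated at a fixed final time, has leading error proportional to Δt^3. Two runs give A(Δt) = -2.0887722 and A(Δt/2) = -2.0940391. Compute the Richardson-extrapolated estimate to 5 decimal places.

-2.09479

The leading error scales as Δt^3; refining by a factor of 2 reduces it by 2^3 = 8.
Extrapolated value = (8·A(Δt/2) − A(Δt)) / (8 − 1)
= (8·(-2.0940391) − (-2.0887722)) / 7
= -14.6635406 / 7 = -2.0947915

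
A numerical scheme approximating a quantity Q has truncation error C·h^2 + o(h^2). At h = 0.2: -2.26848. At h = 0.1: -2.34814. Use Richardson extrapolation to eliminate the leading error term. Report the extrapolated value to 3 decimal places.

The leading error scales as h^2; refining by a factor of 2 reduces it by 2^2 = 4.
Extrapolated value = (4·A(h/2) − A(h)) / (4 − 1)
= (4·(-2.34814) − (-2.26848)) / 3
= -7.12408 / 3 = -2.37469

-2.375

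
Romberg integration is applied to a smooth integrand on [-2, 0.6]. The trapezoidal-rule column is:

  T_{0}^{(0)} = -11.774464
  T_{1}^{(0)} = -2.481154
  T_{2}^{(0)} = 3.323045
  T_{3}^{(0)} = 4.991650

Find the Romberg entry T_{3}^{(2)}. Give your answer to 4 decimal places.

5.5672

Richardson extrapolation on the trapezoidal column (denominator 4−1=3):
T_{2}^{(1)} = 3.323045 + (3.323045 − (-2.481154))/3 = 5.257778
T_{3}^{(1)} = 4.991650 + (4.991650 − 3.323045)/3 = 5.547852
T_{3}^{(2)} = 5.547852 + (5.547852 − 5.257778)/15 = 5.567190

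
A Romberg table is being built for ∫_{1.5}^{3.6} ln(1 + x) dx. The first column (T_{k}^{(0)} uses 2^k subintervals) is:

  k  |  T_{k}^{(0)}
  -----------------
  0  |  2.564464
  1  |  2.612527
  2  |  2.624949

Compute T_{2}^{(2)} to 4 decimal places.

2.6291

T_{1}^{(1)} = (4·2.612527 − 2.564464) / 3 = 2.628548
T_{2}^{(1)} = 2.624949 + (2.624949 − 2.612527)/3 = 2.629090
T_{2}^{(2)} = (16·2.629090 − 2.628548) / 15 = 2.629126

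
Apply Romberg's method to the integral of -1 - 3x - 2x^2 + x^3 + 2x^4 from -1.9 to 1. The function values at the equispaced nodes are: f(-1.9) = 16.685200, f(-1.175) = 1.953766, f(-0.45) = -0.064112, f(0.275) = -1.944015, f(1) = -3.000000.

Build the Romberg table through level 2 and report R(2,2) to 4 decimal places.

R(0,0) (trapezoid, 1 panel, h=2.9000): 19.843540
R(1,0) (trapezoid, 2 panels, h=1.4500): 9.828808
R(2,0) (trapezoid, 4 panels, h=0.7250): 4.921473
R(1,1) = 9.828808 + (9.828808 − 19.843540)/3 = 6.490564
R(2,1) = 4.921473 + (4.921473 − 9.828808)/3 = 3.285695
R(2,2) = 3.285695 + (3.285695 − 6.490564)/15 = 3.072037

3.0720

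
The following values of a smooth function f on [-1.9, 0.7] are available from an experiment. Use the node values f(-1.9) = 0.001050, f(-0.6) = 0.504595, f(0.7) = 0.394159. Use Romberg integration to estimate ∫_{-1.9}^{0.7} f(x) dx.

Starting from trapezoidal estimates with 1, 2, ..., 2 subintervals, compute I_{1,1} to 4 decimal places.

I_{0,0} (trapezoid, 1 panel, h=2.6000): 0.513772
I_{1,0} (trapezoid, 2 panels, h=1.3000): 0.912859
I_{1,1} = 0.912859 + (0.912859 − 0.513772)/3 = 1.045888

1.0459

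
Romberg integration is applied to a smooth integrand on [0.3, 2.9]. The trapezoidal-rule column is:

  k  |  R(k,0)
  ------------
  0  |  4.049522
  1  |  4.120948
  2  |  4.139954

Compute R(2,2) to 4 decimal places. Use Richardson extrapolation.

Richardson extrapolation on the trapezoidal column (denominator 4−1=3):
R(1,1) = 4.120948 + (4.120948 − 4.049522)/3 = 4.144757
R(2,1) = (4·4.139954 − 4.120948) / 3 = 4.146289
R(2,2) = 4.146289 + (4.146289 − 4.144757)/15 = 4.146391

4.1464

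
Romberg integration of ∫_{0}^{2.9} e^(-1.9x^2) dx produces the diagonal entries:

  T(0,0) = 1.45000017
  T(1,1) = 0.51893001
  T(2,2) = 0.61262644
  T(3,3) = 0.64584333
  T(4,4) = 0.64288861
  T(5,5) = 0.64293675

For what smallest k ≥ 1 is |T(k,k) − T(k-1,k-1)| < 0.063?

|T(1,1) − T(0,0)| = 0.93107016 ≥ 0.063
|T(2,2) − T(1,1)| = 0.09369643 ≥ 0.063
|T(3,3) − T(2,2)| = 0.03321689 < 0.063

k = 3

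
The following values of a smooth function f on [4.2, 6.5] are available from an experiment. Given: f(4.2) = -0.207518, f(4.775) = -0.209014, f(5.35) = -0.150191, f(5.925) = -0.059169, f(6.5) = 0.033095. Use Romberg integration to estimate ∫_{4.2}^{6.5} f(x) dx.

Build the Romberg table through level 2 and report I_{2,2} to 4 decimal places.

I_{0,0} (trapezoid, 1 panel, h=2.3000): -0.200586
I_{1,0} (trapezoid, 2 panels, h=1.1500): -0.273013
I_{2,0} (trapezoid, 4 panels, h=0.5750): -0.290712
I_{1,1} = -0.273013 + (-0.273013 − (-0.200586))/3 = -0.297155
I_{2,1} = -0.290712 + (-0.290712 − (-0.273013))/3 = -0.296612
I_{2,2} = -0.296612 + (-0.296612 − (-0.297155))/15 = -0.296576

-0.2966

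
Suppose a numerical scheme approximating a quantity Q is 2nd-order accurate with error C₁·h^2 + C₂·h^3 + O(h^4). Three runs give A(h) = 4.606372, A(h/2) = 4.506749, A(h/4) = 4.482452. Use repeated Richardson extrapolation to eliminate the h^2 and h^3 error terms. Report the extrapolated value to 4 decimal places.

4.4745

First eliminate the h^2 term (factor 2^2 = 4):
  B₁ = (4·4.506749 − 4.606372)/3 = 4.473541
  B₂ = (4·4.482452 − 4.506749)/3 = 4.474353
Then eliminate the h^3 term (factor 2^3 = 8):
  (8·4.474353 − 4.473541)/7 = 4.474469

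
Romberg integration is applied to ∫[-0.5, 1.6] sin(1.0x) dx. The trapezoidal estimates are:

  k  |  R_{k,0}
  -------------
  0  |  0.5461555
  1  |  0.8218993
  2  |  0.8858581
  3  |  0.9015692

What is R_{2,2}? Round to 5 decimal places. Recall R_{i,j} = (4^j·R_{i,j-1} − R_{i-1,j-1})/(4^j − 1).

0.90674

Richardson extrapolation on the trapezoidal column (denominator 4−1=3):
R_{1,1} = 0.8218993 + (0.8218993 − 0.5461555)/3 = 0.9138139
R_{2,1} = (4·0.8858581 − 0.8218993) / 3 = 0.9071777
R_{2,2} = 0.9071777 + (0.9071777 − 0.9138139)/15 = 0.9067353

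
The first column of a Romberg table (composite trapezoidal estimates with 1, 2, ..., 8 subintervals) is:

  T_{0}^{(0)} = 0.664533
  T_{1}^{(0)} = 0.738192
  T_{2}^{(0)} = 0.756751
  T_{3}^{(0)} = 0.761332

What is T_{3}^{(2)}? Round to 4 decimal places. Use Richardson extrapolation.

Richardson extrapolation on the trapezoidal column (denominator 4−1=3):
T_{2}^{(1)} = 0.756751 + (0.756751 − 0.738192)/3 = 0.762937
T_{3}^{(1)} = 0.761332 + (0.761332 − 0.756751)/3 = 0.762859
T_{3}^{(2)} = 0.762859 + (0.762859 − 0.762937)/15 = 0.762854
(Column j=1 coincides with Simpson's rule on the same nodes.)

0.7629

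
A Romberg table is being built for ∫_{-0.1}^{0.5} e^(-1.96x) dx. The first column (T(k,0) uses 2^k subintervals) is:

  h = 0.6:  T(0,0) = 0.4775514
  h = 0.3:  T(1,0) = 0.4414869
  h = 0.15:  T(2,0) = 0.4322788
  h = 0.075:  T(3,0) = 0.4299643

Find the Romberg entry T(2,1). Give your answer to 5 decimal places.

T(2,1) = (4·0.4322788 − 0.4414869) / 3 = 0.4292094

0.42921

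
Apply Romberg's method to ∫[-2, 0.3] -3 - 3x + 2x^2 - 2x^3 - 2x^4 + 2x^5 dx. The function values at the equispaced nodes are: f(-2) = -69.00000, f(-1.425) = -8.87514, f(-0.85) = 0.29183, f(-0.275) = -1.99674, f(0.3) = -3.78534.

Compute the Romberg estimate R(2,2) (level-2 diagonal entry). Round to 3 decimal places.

R(0,0) (trapezoid, 1 panel, h=2.3000): -83.70314
R(1,0) (trapezoid, 2 panels, h=1.1500): -41.51597
R(2,0) (trapezoid, 4 panels, h=0.5750): -27.00931
R(1,1) = -41.51597 + (-41.51597 − (-83.70314))/3 = -27.45358
R(2,1) = -27.00931 + (-27.00931 − (-41.51597))/3 = -22.17376
R(2,2) = -22.17376 + (-22.17376 − (-27.45358))/15 = -21.82177

-21.822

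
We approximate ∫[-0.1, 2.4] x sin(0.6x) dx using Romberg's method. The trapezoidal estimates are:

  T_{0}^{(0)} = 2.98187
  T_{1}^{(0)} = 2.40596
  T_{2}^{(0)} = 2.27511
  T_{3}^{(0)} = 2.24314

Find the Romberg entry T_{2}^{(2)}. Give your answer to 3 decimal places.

Richardson extrapolation on the trapezoidal column (denominator 4−1=3):
T_{1}^{(1)} = (4·2.40596 − 2.98187) / 3 = 2.21399
T_{2}^{(1)} = (4·2.27511 − 2.40596) / 3 = 2.23149
T_{2}^{(2)} = (16·2.23149 − 2.21399) / 15 = 2.23266

2.233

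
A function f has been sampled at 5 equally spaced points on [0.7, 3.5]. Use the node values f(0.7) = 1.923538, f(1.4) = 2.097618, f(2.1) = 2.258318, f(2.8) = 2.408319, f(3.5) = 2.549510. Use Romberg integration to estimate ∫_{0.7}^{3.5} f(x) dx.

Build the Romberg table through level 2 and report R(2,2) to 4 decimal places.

R(0,0) (trapezoid, 1 panel, h=2.8000): 6.262267
R(1,0) (trapezoid, 2 panels, h=1.4000): 6.292779
R(2,0) (trapezoid, 4 panels, h=0.7000): 6.300545
R(1,1) = 6.292779 + (6.292779 − 6.262267)/3 = 6.302950
R(2,1) = 6.300545 + (6.300545 − 6.292779)/3 = 6.303134
R(2,2) = 6.303134 + (6.303134 − 6.302950)/15 = 6.303146

6.3031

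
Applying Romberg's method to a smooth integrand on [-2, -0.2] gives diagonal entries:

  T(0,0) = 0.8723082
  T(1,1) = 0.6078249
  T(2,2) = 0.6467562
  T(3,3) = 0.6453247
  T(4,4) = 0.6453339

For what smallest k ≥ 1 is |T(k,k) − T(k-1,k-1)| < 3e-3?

k = 3

|T(1,1) − T(0,0)| = 0.2644833 ≥ 3e-3
|T(2,2) − T(1,1)| = 0.0389313 ≥ 3e-3
|T(3,3) − T(2,2)| = 0.0014315 < 3e-3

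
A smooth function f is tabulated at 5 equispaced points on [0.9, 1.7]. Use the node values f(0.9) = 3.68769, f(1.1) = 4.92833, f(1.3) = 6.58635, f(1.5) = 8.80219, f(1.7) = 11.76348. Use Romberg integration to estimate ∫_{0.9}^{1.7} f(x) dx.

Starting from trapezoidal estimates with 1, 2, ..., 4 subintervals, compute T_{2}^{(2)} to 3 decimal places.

5.570

T_{0}^{(0)} (trapezoid, 1 panel, h=0.8000): 6.18047
T_{1}^{(0)} (trapezoid, 2 panels, h=0.4000): 5.72477
T_{2}^{(0)} (trapezoid, 4 panels, h=0.2000): 5.60849
T_{1}^{(1)} = 5.72477 + (5.72477 − 6.18047)/3 = 5.57287
T_{2}^{(1)} = 5.60849 + (5.60849 − 5.72477)/3 = 5.56973
T_{2}^{(2)} = 5.56973 + (5.56973 − 5.57287)/15 = 5.56952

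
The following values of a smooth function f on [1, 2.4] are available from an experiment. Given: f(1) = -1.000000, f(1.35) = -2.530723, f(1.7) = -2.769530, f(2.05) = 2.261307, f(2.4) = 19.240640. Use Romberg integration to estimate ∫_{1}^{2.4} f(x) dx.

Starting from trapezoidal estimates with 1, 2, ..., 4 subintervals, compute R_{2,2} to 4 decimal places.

R_{0,0} (trapezoid, 1 panel, h=1.4000): 12.768448
R_{1,0} (trapezoid, 2 panels, h=0.7000): 4.445553
R_{2,0} (trapezoid, 4 panels, h=0.3500): 2.128481
R_{1,1} = 4.445553 + (4.445553 − 12.768448)/3 = 1.671255
R_{2,1} = 2.128481 + (2.128481 − 4.445553)/3 = 1.356124
R_{2,2} = 1.356124 + (1.356124 − 1.671255)/15 = 1.335115

1.3351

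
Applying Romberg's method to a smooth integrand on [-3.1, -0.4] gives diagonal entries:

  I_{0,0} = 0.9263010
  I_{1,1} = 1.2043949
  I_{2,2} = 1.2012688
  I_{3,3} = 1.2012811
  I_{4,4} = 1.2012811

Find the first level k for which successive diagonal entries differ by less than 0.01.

k = 2

|I_{1,1} − I_{0,0}| = 0.2780939 ≥ 0.01
|I_{2,2} − I_{1,1}| = 0.0031261 < 0.01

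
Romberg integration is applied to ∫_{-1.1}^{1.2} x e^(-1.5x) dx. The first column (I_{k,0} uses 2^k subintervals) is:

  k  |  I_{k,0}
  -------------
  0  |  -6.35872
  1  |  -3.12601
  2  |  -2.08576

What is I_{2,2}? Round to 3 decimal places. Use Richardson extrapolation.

Richardson extrapolation on the trapezoidal column (denominator 4−1=3):
I_{1,1} = -3.12601 + (-3.12601 − (-6.35872))/3 = -2.04844
I_{2,1} = (4·(-2.08576) − (-3.12601)) / 3 = -1.73901
I_{2,2} = (16·(-1.73901) − (-2.04844)) / 15 = -1.71838
(Column j=1 coincides with Simpson's rule on the same nodes.)

-1.718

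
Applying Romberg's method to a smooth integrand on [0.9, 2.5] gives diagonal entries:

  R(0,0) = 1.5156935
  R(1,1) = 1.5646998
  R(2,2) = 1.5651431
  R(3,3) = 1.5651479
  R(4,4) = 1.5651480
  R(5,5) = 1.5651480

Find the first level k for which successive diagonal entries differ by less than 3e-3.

k = 2

|R(1,1) − R(0,0)| = 0.0490063 ≥ 3e-3
|R(2,2) − R(1,1)| = 0.0004433 < 3e-3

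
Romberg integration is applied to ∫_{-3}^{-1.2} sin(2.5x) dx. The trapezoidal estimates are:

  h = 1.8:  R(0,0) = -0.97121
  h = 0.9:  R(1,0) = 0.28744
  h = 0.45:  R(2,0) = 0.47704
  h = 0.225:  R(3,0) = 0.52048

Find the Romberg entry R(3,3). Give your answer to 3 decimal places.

R(1,1) = 0.28744 + (0.28744 − (-0.97121))/3 = 0.70699
R(2,1) = 0.47704 + (0.47704 − 0.28744)/3 = 0.54024
R(3,1) = 0.52048 + (0.52048 − 0.47704)/3 = 0.53496
R(2,2) = (16·0.54024 − 0.70699) / 15 = 0.52912
R(3,2) = 0.53496 + (0.53496 − 0.54024)/15 = 0.53461
R(3,3) = 0.53461 + (0.53461 − 0.52912)/63 = 0.53470

0.535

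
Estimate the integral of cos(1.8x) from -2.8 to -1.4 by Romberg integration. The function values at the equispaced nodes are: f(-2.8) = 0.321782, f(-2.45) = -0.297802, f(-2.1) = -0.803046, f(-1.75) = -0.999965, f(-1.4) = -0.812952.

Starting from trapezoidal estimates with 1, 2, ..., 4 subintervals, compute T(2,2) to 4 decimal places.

-0.8494

T(0,0) (trapezoid, 1 panel, h=1.4000): -0.343819
T(1,0) (trapezoid, 2 panels, h=0.7000): -0.734042
T(2,0) (trapezoid, 4 panels, h=0.3500): -0.821239
T(1,1) = -0.734042 + (-0.734042 − (-0.343819))/3 = -0.864116
T(2,1) = -0.821239 + (-0.821239 − (-0.734042))/3 = -0.850305
T(2,2) = -0.850305 + (-0.850305 − (-0.864116))/15 = -0.849384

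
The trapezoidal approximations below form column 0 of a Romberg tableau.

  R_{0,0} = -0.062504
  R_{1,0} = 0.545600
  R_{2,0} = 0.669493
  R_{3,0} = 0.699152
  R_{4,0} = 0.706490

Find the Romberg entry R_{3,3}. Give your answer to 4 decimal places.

Richardson extrapolation on the trapezoidal column (denominator 4−1=3):
R_{1,1} = (4·0.545600 − (-0.062504)) / 3 = 0.748301
R_{2,1} = (4·0.669493 − 0.545600) / 3 = 0.710791
R_{3,1} = (4·0.699152 − 0.669493) / 3 = 0.709038
R_{2,2} = (16·0.710791 − 0.748301) / 15 = 0.708290
R_{3,2} = (16·0.709038 − 0.710791) / 15 = 0.708921
R_{3,3} = (64·0.708921 − 0.708290) / 63 = 0.708931

0.7089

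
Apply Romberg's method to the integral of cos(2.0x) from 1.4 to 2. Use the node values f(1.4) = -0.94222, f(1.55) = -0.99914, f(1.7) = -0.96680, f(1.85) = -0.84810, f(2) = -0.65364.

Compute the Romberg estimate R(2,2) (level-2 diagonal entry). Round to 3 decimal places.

-0.546

R(0,0) (trapezoid, 1 panel, h=0.6000): -0.47876
R(1,0) (trapezoid, 2 panels, h=0.3000): -0.52942
R(2,0) (trapezoid, 4 panels, h=0.1500): -0.54180
R(1,1) = -0.52942 + (-0.52942 − (-0.47876))/3 = -0.54631
R(2,1) = -0.54180 + (-0.54180 − (-0.52942))/3 = -0.54593
R(2,2) = -0.54593 + (-0.54593 − (-0.54631))/15 = -0.54590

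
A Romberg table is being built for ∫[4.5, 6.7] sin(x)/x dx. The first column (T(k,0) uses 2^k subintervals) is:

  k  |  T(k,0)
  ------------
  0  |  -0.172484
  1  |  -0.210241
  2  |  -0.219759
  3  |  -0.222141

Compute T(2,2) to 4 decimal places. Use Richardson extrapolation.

T(1,1) = -0.210241 + (-0.210241 − (-0.172484))/3 = -0.222827
T(2,1) = -0.219759 + (-0.219759 − (-0.210241))/3 = -0.222932
T(2,2) = -0.222932 + (-0.222932 − (-0.222827))/15 = -0.222939
(Column j=1 coincides with Simpson's rule on the same nodes.)

-0.2229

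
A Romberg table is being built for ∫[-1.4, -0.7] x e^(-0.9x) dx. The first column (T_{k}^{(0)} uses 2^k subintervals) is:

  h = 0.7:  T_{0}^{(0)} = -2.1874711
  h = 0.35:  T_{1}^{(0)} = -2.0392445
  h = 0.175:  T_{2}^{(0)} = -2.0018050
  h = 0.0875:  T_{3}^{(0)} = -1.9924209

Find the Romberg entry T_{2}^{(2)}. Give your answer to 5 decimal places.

-1.98929

Richardson extrapolation on the trapezoidal column (denominator 4−1=3):
T_{1}^{(1)} = -2.0392445 + (-2.0392445 − (-2.1874711))/3 = -1.9898356
T_{2}^{(1)} = (4·(-2.0018050) − (-2.0392445)) / 3 = -1.9893252
T_{2}^{(2)} = -1.9893252 + (-1.9893252 − (-1.9898356))/15 = -1.9892912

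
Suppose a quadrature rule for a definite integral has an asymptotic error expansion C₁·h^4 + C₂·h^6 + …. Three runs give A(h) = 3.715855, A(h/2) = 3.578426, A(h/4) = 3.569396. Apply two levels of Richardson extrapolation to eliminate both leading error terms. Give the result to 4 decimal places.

First eliminate the h^4 term (factor 2^4 = 16):
  B₁ = (16·3.578426 − 3.715855)/15 = 3.569264
  B₂ = (16·3.569396 − 3.578426)/15 = 3.568794
Then eliminate the h^6 term (factor 2^6 = 64):
  (64·3.568794 − 3.569264)/63 = 3.568787

3.5688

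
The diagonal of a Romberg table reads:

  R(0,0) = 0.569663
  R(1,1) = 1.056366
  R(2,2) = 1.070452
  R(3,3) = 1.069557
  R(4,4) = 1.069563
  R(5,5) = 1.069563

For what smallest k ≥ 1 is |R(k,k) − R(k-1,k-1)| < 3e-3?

|R(1,1) − R(0,0)| = 0.486703 ≥ 3e-3
|R(2,2) − R(1,1)| = 0.014086 ≥ 3e-3
|R(3,3) − R(2,2)| = 0.000895 < 3e-3

k = 3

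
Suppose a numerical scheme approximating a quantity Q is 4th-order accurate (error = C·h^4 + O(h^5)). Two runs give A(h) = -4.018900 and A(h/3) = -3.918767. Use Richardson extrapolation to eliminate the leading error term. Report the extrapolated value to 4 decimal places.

-3.9175

Extrapolated value = (81·A(h/3) − A(h)) / (81 − 1)
= (81·(-3.918767) − (-4.018900)) / 80
= -313.401227 / 80 = -3.917515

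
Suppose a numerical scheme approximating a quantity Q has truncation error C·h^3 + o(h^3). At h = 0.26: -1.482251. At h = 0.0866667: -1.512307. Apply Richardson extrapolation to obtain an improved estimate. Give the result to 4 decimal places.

The leading error scales as h^3; refining by a factor of 3 reduces it by 3^3 = 27.
Extrapolated value = (27·A(h/3) − A(h)) / (27 − 1)
= (27·(-1.512307) − (-1.482251)) / 26
= -39.350038 / 26 = -1.513463

-1.5135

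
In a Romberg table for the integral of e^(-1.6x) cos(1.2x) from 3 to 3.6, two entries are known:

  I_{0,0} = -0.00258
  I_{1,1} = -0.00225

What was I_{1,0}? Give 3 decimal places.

From I_{1,1} = (4·I_{1,0} − I_{0,0})/3, solve for I_{1,0}:
4·I_{1,0} = 3·(-0.00225) + (-0.00258) = -0.00933
I_{1,0} = -0.00233

-0.002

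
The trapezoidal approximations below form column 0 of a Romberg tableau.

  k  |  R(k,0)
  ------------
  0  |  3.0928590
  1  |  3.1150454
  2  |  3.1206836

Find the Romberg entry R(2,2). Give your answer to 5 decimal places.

R(1,1) = 3.1150454 + (3.1150454 − 3.0928590)/3 = 3.1224409
R(2,1) = (4·3.1206836 − 3.1150454) / 3 = 3.1225630
R(2,2) = (16·3.1225630 − 3.1224409) / 15 = 3.1225711

3.12257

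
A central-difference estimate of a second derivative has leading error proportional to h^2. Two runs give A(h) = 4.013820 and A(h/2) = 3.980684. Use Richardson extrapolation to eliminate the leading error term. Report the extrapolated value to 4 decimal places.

3.9696

Extrapolated value = (4·A(h/2) − A(h)) / (4 − 1)
= (4·3.980684 − 4.013820) / 3
= 11.908916 / 3 = 3.969639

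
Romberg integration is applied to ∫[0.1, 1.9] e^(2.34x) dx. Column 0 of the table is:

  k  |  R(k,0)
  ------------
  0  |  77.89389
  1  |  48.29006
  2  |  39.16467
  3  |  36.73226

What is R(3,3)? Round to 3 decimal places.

35.907

Richardson extrapolation on the trapezoidal column (denominator 4−1=3):
R(1,1) = 48.29006 + (48.29006 − 77.89389)/3 = 38.42212
R(2,1) = (4·39.16467 − 48.29006) / 3 = 36.12287
R(3,1) = (4·36.73226 − 39.16467) / 3 = 35.92146
R(2,2) = 36.12287 + (36.12287 − 38.42212)/15 = 35.96959
R(3,2) = (16·35.92146 − 36.12287) / 15 = 35.90803
R(3,3) = (64·35.90803 − 35.96959) / 63 = 35.90705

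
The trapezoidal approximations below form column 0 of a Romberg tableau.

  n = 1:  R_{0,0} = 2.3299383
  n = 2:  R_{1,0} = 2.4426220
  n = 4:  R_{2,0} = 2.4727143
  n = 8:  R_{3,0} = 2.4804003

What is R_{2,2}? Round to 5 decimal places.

2.48292

R_{1,1} = 2.4426220 + (2.4426220 − 2.3299383)/3 = 2.4801832
R_{2,1} = (4·2.4727143 − 2.4426220) / 3 = 2.4827451
R_{2,2} = 2.4827451 + (2.4827451 − 2.4801832)/15 = 2.4829159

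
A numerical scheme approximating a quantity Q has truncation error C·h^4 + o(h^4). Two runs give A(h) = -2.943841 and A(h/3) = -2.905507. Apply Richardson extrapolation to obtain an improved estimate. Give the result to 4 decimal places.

-2.9050

Extrapolated value = (81·A(h/3) − A(h)) / (81 − 1)
= (81·(-2.905507) − (-2.943841)) / 80
= -232.402226 / 80 = -2.905028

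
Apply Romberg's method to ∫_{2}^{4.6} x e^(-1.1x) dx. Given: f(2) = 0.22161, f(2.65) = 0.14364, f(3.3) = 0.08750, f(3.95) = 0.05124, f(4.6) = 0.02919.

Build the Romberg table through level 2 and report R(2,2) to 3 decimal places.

0.261

R(0,0) (trapezoid, 1 panel, h=2.6000): 0.32604
R(1,0) (trapezoid, 2 panels, h=1.3000): 0.27677
R(2,0) (trapezoid, 4 panels, h=0.6500): 0.26506
R(1,1) = 0.27677 + (0.27677 − 0.32604)/3 = 0.26035
R(2,1) = 0.26506 + (0.26506 − 0.27677)/3 = 0.26116
R(2,2) = 0.26116 + (0.26116 − 0.26035)/15 = 0.26121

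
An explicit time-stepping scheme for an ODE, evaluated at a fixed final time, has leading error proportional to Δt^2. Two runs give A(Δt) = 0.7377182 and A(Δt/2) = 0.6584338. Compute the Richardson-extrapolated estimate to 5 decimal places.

0.63201

The leading error scales as Δt^2; refining by a factor of 2 reduces it by 2^2 = 4.
Extrapolated value = (4·A(Δt/2) − A(Δt)) / (4 − 1)
= (4·0.6584338 − 0.7377182) / 3
= 1.8960170 / 3 = 0.6320057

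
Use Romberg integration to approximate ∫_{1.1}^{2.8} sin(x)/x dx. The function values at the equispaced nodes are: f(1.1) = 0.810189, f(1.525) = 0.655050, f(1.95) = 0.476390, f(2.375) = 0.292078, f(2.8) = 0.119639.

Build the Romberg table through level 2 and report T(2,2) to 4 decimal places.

0.8034

T(0,0) (trapezoid, 1 panel, h=1.7000): 0.790354
T(1,0) (trapezoid, 2 panels, h=0.8500): 0.800108
T(2,0) (trapezoid, 4 panels, h=0.4250): 0.802584
T(1,1) = 0.800108 + (0.800108 − 0.790354)/3 = 0.803359
T(2,1) = 0.802584 + (0.802584 − 0.800108)/3 = 0.803409
T(2,2) = 0.803409 + (0.803409 − 0.803359)/15 = 0.803412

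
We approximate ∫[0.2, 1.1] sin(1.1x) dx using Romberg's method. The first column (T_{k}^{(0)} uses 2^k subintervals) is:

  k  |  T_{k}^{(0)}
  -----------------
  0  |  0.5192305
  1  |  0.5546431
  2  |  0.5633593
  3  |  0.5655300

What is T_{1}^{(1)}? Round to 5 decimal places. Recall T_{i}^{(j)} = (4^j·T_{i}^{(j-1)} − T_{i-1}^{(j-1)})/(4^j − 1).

T_{1}^{(1)} = (4·0.5546431 − 0.5192305) / 3 = 0.5664473

0.56645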